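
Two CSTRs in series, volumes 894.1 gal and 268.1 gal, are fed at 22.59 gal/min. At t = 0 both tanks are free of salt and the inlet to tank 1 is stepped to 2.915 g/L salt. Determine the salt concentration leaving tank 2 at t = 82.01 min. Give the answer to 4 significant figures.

2.392 g/L

Time constants: τᵢ = Vᵢ/Q for each well-mixed tank.
τ₁ = 894.1/22.59 = 39.5795 min; τ₂ = 268.1/22.59 = 11.8681 min.
Solving the cascade with C₁(0)=C₂(0)=0 gives C₂(t) = C_in[1 − (τ₁ e^(−t/τ₁) − τ₂ e^(−t/τ₂))/(τ₁ − τ₂)].
At t = 82.01: e^(−t/τ₁) = 0.125929, e^(−t/τ₂) = 0.000997628.
C₂ = 2.915·[1 − (39.5795·0.125929 − 11.8681·0.000997628)/(27.7114)] = 2.915·0.820566 = 2.39195 g/L.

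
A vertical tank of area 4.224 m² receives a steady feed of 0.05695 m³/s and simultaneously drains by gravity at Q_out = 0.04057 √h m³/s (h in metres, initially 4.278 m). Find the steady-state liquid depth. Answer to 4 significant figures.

1.971 m

A dh/dt = Q_in − 0.04057 √h. Steady state requires inflow = outflow:
Q_in = 0.04057 √h_ss ⇒ √h_ss = 0.05695/0.04057 = 1.40375.
h_ss = 1.40375² = 1.97050 m. (Since h₀ = 4.278 m > h_ss, the level will fall toward this value.)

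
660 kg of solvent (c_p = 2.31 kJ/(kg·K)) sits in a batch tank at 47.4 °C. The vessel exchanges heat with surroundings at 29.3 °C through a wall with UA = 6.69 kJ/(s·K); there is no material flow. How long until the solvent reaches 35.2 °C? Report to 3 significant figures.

Energy balance: M c_p dT/dt = −UA(T − T_amb).
τ = M c_p/UA = 227.89 s; T_ss = T_amb = 29.300 °C.
T(t) = T_ss + (T₀ − T_ss)e^(−t/τ); set T = 35.2:
t = −τ ln[(T − T_ss)/(T₀ − T_ss)] = −227.89 · ln(0.32597) = 255.46 s.

255 s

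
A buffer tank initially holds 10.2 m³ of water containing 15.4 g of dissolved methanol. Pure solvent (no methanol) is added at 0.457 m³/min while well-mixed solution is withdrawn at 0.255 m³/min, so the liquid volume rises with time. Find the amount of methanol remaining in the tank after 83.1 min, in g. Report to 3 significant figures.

4.51 g

Let m(t) be the amount of methanol. Volume: V(t) = V₀ + (Q_in − Q_out) t = 10.2 + 0.20200 t; V(83.1) = 26.986 m³.
Species balance (pure solvent in): dm/dt = −Q_out · m/V(t).
Separate: dm/m = −Q_out dt/V(t) ⇒ ln(m/m₀) = −(Q_out/(Q_in−Q_out)) ln(V/V₀).
m = m₀ (V₀/V)^(Q_out/(Q_in−Q_out)) = 15.4 × (10.2/26.986)^(1.2624) = 4.5094 g.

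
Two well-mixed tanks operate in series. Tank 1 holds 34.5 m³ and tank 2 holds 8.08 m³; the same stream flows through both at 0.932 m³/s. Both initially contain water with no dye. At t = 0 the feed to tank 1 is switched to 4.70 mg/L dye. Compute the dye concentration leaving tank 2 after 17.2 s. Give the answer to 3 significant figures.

Time constants: τᵢ = Vᵢ/Q for each well-mixed tank.
τ₁ = 34.5/0.932 = 37.017 s; τ₂ = 8.08/0.932 = 8.6695 s.
Tank 1: C₁ = C_in(1 − e^(−t/τ₁)). Tank 2 (τ₁ ≠ τ₂): C₂ = C_in[1 − (τ₁ e^(−t/τ₁) − τ₂ e^(−t/τ₂))/(τ₁ − τ₂)].
At t = 17.2: e^(−t/τ₁) = 0.62836, e^(−t/τ₂) = 0.13752.
C₂ = 4.70·[1 − (37.017·0.62836 − 8.6695·0.13752)/(28.348)] = 4.70·0.22153 = 1.0412 mg/L.

1.04 mg/L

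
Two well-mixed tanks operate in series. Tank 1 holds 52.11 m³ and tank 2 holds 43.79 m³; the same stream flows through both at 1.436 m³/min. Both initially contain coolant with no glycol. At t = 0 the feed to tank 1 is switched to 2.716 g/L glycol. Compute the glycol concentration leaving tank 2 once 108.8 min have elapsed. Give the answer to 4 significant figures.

Species balance on tank i: dCᵢ/dt = (Cᵢ₋₁ − Cᵢ)/τᵢ with τᵢ = Vᵢ/Q.
τ₁ = 52.11/1.436 = 36.2883 min; τ₂ = 43.79/1.436 = 30.4944 min.
Solving the cascade with C₁(0)=C₂(0)=0 gives C₂(t) = C_in[1 − (τ₁ e^(−t/τ₁) − τ₂ e^(−t/τ₂))/(τ₁ − τ₂)].
At t = 108.8: e^(−t/τ₁) = 0.0498762, e^(−t/τ₂) = 0.0282160.
C₂ = 2.716·[1 − (36.2883·0.0498762 − 30.4944·0.0282160)/(5.79387)] = 2.716·0.836122 = 2.27091 g/L.

2.271 g/L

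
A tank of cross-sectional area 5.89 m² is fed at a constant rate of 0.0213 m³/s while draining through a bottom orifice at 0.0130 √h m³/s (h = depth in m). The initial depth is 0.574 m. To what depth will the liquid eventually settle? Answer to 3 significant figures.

2.68 m

Level balance: A dh/dt = 0.0213 − 0.0130 √h. Setting dh/dt = 0:
Q_in = 0.0130 √h_ss ⇒ √h_ss = 0.0213/0.0130 = 1.6385.
h_ss = 1.6385² = 2.6846 m. (Since h₀ = 0.574 m < h_ss, the level will rise toward this value.)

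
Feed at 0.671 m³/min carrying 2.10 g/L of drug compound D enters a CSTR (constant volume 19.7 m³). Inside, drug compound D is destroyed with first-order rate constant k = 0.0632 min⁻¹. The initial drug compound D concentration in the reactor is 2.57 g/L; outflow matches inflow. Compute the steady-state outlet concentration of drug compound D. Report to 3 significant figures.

Accumulation = in − out − consumed: V dC/dt = Q C_in − Q C − k V C.
Steady state (dC/dt = 0): C_ss = Q C_in/(Q + kV) = C_in/(1 + kV/Q).
C_ss = 0.671·2.10/(0.671 + 0.0632·19.7) = 1.4091/1.9160 = 0.73542 g/L.

0.735 g/L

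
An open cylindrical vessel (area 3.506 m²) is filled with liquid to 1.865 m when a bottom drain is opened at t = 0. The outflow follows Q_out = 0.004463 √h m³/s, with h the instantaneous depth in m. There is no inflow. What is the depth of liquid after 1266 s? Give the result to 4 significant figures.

0.3134 m

A dh/dt = −Q_out = −0.004463 √h.
Separate and integrate: 2(√h − √h₀) = −(0.004463/A) t.
√h = √1.865 − 0.004463·1266/(2·3.506) = 1.36565 − 0.805784 = 0.559866.
h = 0.559866² = 0.313450 m.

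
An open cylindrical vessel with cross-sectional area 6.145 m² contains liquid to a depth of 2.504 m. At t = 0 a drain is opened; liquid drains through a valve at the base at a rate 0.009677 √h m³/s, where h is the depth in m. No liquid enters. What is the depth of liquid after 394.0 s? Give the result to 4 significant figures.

1.618 m

Unsteady balance on liquid volume: A dh/dt = −0.009677 √h.
Separate and integrate: 2(√h − √h₀) = −(0.009677/A) t.
√h = √2.504 − 0.009677·394.0/(2·6.145) = 1.58240 − 0.310231 = 1.27217.
h = 1.27217² = 1.61842 m.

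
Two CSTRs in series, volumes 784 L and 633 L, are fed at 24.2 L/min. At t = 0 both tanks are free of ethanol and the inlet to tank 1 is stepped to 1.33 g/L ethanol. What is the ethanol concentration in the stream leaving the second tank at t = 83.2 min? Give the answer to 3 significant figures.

1.03 g/L

Each tank obeys Vᵢ dCᵢ/dt = Q(Cᵢ₋₁ − Cᵢ), so τᵢ = Vᵢ/Q.
τ₁ = 784/24.2 = 32.397 min; τ₂ = 633/24.2 = 26.157 min.
Tank 1: C₁ = C_in(1 − e^(−t/τ₁)). Tank 2 (τ₁ ≠ τ₂): C₂ = C_in[1 − (τ₁ e^(−t/τ₁) − τ₂ e^(−t/τ₂))/(τ₁ − τ₂)].
At t = 83.2: e^(−t/τ₁) = 0.076676, e^(−t/τ₂) = 0.041553.
C₂ = 1.33·[1 − (32.397·0.076676 − 26.157·0.041553)/(6.2397)] = 1.33·0.77608 = 1.0322 g/L.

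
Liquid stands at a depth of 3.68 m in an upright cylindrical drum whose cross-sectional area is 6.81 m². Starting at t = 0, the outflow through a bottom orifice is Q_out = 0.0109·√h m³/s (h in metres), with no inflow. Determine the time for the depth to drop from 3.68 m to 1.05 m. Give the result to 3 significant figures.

1120 s

A dh/dt = −Q_out = −0.0109 √h.
∫ h^(−1/2) dh = −(0.0109/A) ∫ dt, giving 2√h = 2√h₀ − (0.0109/A) t.
t = 2A(√h₀ − √h)/0.0109 = 2·6.81·(√3.68 − √1.05)/0.0109
  = 13.620 × (1.9183 − 1.0247) / 0.0109 = 1116.6 s.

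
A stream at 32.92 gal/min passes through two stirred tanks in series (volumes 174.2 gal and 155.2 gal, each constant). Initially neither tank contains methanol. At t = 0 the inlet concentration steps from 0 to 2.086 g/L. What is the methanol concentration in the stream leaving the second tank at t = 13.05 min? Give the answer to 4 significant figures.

1.532 g/L

Species balance on tank i: dCᵢ/dt = (Cᵢ₋₁ − Cᵢ)/τᵢ with τᵢ = Vᵢ/Q.
τ₁ = 174.2/32.92 = 5.29162 min; τ₂ = 155.2/32.92 = 4.71446 min.
Tank 1: C₁ = C_in(1 − e^(−t/τ₁)). Tank 2 (τ₁ ≠ τ₂): C₂ = C_in[1 − (τ₁ e^(−t/τ₁) − τ₂ e^(−t/τ₂))/(τ₁ − τ₂)].
At t = 13.05: e^(−t/τ₁) = 0.0849098, e^(−t/τ₂) = 0.0627824.
C₂ = 2.086·[1 − (5.29162·0.0849098 − 4.71446·0.0627824)/(0.577157)] = 2.086·0.734344 = 1.53184 g/L.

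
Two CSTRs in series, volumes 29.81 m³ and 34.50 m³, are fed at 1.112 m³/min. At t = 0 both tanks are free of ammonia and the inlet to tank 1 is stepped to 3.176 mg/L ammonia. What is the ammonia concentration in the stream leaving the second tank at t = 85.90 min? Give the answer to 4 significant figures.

Time constants: τᵢ = Vᵢ/Q for each well-mixed tank.
τ₁ = 29.81/1.112 = 26.8076 min; τ₂ = 34.50/1.112 = 31.0252 min.
Solving the cascade with C₁(0)=C₂(0)=0 gives C₂(t) = C_in[1 − (τ₁ e^(−t/τ₁) − τ₂ e^(−t/τ₂))/(τ₁ − τ₂)].
At t = 85.90: e^(−t/τ₁) = 0.0405865, e^(−t/τ₂) = 0.0627423.
C₂ = 3.176·[1 − (26.8076·0.0405865 − 31.0252·0.0627423)/(-4.21763)] = 3.176·0.796433 = 2.52947 mg/L.

2.529 mg/L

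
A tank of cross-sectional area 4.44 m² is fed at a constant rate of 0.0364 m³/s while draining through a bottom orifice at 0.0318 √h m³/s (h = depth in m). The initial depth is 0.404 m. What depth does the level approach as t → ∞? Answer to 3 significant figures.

1.31 m

A dh/dt = Q_in − 0.0318 √h. Steady state requires inflow = outflow:
Q_in = 0.0318 √h_ss ⇒ √h_ss = 0.0364/0.0318 = 1.1447.
h_ss = 1.1447² = 1.3102 m. (Since h₀ = 0.404 m < h_ss, the level will rise toward this value.)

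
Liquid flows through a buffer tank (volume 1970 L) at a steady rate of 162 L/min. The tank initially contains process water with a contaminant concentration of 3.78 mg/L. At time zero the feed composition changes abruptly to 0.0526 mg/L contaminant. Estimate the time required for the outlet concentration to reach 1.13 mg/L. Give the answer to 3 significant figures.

15.1 min

Species balance: V dC/dt = Q(C_in − C) ⇒ τ = V/Q = 12.160 min.
C(t) = C_in + (C₀ − C_in) e^(−t/τ). Set C = 1.13 and solve for t:
e^(−t/τ) = (C − C_in)/(C₀ − C_in) = (1.13 − 0.0526)/(3.78 − 0.0526) = 0.28905
t = −τ ln(…) = 12.160 × 1.2412 = 15.093 min.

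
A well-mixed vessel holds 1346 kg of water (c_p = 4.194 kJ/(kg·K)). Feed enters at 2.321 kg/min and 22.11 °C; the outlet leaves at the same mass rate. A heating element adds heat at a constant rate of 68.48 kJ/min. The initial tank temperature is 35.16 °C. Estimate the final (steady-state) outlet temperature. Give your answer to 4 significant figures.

29.14 °C

M c_p dT/dt = ṁ c_p (T_in − T) + Q̇.
At steady state dT/dt = 0 ⇒ T_ss = T_in + Q̇/(ṁ c_p) = 22.11 + 68.48/(2.321·4.194) = 29.1449 °C.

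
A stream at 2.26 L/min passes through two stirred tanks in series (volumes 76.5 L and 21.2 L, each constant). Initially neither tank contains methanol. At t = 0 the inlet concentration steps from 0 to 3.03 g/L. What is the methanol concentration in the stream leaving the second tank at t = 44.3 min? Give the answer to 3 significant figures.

Species balance on tank i: dCᵢ/dt = (Cᵢ₋₁ − Cᵢ)/τᵢ with τᵢ = Vᵢ/Q.
τ₁ = 76.5/2.26 = 33.850 min; τ₂ = 21.2/2.26 = 9.3805 min.
Tank 1: C₁ = C_in(1 − e^(−t/τ₁)). Tank 2 (τ₁ ≠ τ₂): C₂ = C_in[1 − (τ₁ e^(−t/τ₁) − τ₂ e^(−t/τ₂))/(τ₁ − τ₂)].
At t = 44.3: e^(−t/τ₁) = 0.27016, e^(−t/τ₂) = 0.0088925.
C₂ = 3.03·[1 − (33.850·0.27016 − 9.3805·0.0088925)/(24.469)] = 3.03·0.62968 = 1.9079 g/L.

1.91 g/L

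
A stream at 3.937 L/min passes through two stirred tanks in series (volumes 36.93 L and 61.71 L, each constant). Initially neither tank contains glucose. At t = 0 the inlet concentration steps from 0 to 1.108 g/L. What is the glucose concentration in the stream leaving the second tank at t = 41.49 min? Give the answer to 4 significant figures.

Species balance on tank i: dCᵢ/dt = (Cᵢ₋₁ − Cᵢ)/τᵢ with τᵢ = Vᵢ/Q.
τ₁ = 36.93/3.937 = 9.38024 min; τ₂ = 61.71/3.937 = 15.6744 min.
Solving the cascade with C₁(0)=C₂(0)=0 gives C₂(t) = C_in[1 − (τ₁ e^(−t/τ₁) − τ₂ e^(−t/τ₂))/(τ₁ − τ₂)].
At t = 41.49: e^(−t/τ₁) = 0.0119966, e^(−t/τ₂) = 0.0708638.
C₂ = 1.108·[1 − (9.38024·0.0119966 − 15.6744·0.0708638)/(-6.29413)] = 1.108·0.841406 = 0.932278 g/L.

0.9323 g/L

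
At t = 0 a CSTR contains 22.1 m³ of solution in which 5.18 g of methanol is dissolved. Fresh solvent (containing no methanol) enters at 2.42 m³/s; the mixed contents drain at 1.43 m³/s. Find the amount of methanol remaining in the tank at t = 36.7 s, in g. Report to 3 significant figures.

Let m(t) be the amount of methanol. Volume: V(t) = V₀ + (Q_in − Q_out) t = 22.1 + 0.99000 t; V(36.7) = 58.433 m³.
Species balance (pure solvent in): dm/dt = −Q_out · m/V(t).
Separate: dm/m = −Q_out dt/V(t) ⇒ ln(m/m₀) = −(Q_out/(Q_in−Q_out)) ln(V/V₀).
m = m₀ (V₀/V)^(Q_out/(Q_in−Q_out)) = 5.18 × (22.1/58.433)^(1.4444) = 1.2717 g.

1.27 g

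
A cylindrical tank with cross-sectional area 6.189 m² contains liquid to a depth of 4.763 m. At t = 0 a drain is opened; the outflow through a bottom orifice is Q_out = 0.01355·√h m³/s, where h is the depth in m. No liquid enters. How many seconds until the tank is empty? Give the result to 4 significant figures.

With no inflow, A dh/dt = −0.01355 √h.
Separate and integrate: 2(√h − √h₀) = −(0.01355/A) t.
Tank is empty when √h = 0: t_empty = 2A√h₀/0.01355.
t_empty = 2·6.189·√4.763/0.01355 = 12.3780·2.18243/0.01355 = 1993.66 s.

1994 s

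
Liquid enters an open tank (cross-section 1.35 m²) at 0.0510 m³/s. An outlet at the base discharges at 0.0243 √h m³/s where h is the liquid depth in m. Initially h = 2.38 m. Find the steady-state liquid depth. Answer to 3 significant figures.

4.40 m

A dh/dt = Q_in − 0.0243 √h. Steady state requires inflow = outflow:
Q_in = 0.0243 √h_ss ⇒ √h_ss = 0.0510/0.0243 = 2.0988.
h_ss = 2.0988² = 4.4048 m. (Since h₀ = 2.38 m < h_ss, the level will rise toward this value.)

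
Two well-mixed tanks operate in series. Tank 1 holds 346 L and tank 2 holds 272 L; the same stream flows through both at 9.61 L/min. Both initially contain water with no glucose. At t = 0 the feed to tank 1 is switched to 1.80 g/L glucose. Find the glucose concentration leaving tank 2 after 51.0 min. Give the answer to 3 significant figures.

0.850 g/L

Species balance on tank i: dCᵢ/dt = (Cᵢ₋₁ − Cᵢ)/τᵢ with τᵢ = Vᵢ/Q.
τ₁ = 346/9.61 = 36.004 min; τ₂ = 272/9.61 = 28.304 min.
Solving the cascade with C₁(0)=C₂(0)=0 gives C₂(t) = C_in[1 − (τ₁ e^(−t/τ₁) − τ₂ e^(−t/τ₂))/(τ₁ − τ₂)].
At t = 51.0: e^(−t/τ₁) = 0.24256, e^(−t/τ₂) = 0.16499.
C₂ = 1.80·[1 − (36.004·0.24256 − 28.304·0.16499)/(7.7003)] = 1.80·0.47231 = 0.85016 g/L.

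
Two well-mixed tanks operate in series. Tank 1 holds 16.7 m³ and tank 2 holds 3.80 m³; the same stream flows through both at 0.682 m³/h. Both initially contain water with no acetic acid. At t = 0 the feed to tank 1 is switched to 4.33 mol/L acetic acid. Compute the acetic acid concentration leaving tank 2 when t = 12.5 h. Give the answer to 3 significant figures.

1.10 mol/L

Time constants: τᵢ = Vᵢ/Q for each well-mixed tank.
τ₁ = 16.7/0.682 = 24.487 h; τ₂ = 3.80/0.682 = 5.5718 h.
Tank 1: C₁ = C_in(1 − e^(−t/τ₁)). Tank 2 (τ₁ ≠ τ₂): C₂ = C_in[1 − (τ₁ e^(−t/τ₁) − τ₂ e^(−t/τ₂))/(τ₁ − τ₂)].
At t = 12.5: e^(−t/τ₁) = 0.60021, e^(−t/τ₂) = 0.10609.
C₂ = 4.33·[1 − (24.487·0.60021 − 5.5718·0.10609)/(18.915)] = 4.33·0.25424 = 1.1009 mol/L.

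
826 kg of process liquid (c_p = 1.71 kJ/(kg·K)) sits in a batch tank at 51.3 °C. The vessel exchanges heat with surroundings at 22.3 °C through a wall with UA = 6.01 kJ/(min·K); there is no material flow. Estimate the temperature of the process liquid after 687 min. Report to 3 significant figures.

M c_p dT/dt = −UA(T − T_amb).
dT/dt = (T_ss − T)/τ with T_ss = T_amb = 22.300 °C, τ = M c_p/UA = 826·1.71/6.01 = 235.02 min.
T approaches T_ss exponentially: T(t) = T_ss + (T₀ − T_ss) e^(−t/τ).
T(687) = 22.300 + (29.000)·0.053763 = 23.859 °C.

23.9 °C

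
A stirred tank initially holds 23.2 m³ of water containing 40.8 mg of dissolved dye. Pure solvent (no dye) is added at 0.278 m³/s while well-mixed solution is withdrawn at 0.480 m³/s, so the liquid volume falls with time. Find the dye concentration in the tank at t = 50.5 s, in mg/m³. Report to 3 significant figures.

Let m(t) be the amount of dye. Volume: V(t) = V₀ + (Q_in − Q_out) t = 23.2 − 0.20200 t; V(50.5) = 12.999 m³.
Species balance (pure solvent in): dm/dt = −Q_out · m/V(t).
Separate: dm/m = −Q_out dt/V(t) ⇒ ln(m/m₀) = −(Q_out/(Q_in−Q_out)) ln(V/V₀).
m = m₀ (V₀/V)^(Q_out/(Q_in−Q_out)) = 40.8 × (23.2/12.999)^(-2.3762) = 10.300 mg.
C = m/V = 10.300/12.999 = 0.79239 mg/m³.

0.792 mg/m³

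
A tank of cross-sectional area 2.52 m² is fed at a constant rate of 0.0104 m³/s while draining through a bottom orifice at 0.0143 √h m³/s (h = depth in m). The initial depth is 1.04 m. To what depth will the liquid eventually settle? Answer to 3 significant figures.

A dh/dt = Q_in − 0.0143 √h. Steady state requires inflow = outflow:
Q_in = 0.0143 √h_ss ⇒ √h_ss = 0.0104/0.0143 = 0.72727.
h_ss = 0.72727² = 0.52893 m. (Since h₀ = 1.04 m > h_ss, the level will fall toward this value.)

0.529 m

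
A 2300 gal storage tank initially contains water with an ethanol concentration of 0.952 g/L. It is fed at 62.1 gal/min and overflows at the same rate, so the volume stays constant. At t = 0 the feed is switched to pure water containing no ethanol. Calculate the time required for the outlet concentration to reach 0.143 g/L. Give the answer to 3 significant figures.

70.2 min

Species balance: V dC/dt = Q(C_in − C) ⇒ τ = V/Q = 37.037 min.
C(t) = C_in + (C₀ − C_in) e^(−t/τ). Set C = 0.143 and solve for t:
e^(−t/τ) = (C − C_in)/(C₀ − C_in) = (0.143 − 0)/(0.952 − 0) = 0.15021
t = −τ ln(…) = 37.037 × 1.8957 = 70.212 min.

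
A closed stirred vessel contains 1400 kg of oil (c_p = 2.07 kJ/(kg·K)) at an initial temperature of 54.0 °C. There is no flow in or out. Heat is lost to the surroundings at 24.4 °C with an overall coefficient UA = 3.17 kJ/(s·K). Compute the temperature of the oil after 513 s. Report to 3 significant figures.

M c_p dT/dt = −UA(T − T_amb).
dT/dt = (T_ss − T)/τ with T_ss = T_amb = 24.400 °C, τ = M c_p/UA = 1400·2.07/3.17 = 914.20 s.
Integrating: T(t) = T_ss + (T₀ − T_ss) e^(−t/τ).
T(513) = 24.400 + (29.600)·0.57055 = 41.288 °C.

41.3 °C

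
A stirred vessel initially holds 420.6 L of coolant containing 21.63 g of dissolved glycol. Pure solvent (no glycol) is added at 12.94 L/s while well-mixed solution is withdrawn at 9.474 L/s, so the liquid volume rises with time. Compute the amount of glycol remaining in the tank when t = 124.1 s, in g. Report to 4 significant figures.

Total volume: dV/dt = Q_in − Q_out = 3.46600 L/s, so V(t) = 420.6 + 3.46600 t and V(124.1) = 850.731 L.
Species balance (pure solvent in): dm/dt = −Q_out · m/V(t).
Separate: dm/m = −Q_out dt/V(t) ⇒ ln(m/m₀) = −(Q_out/(Q_in−Q_out)) ln(V/V₀).
m = m₀ (V₀/V)^(Q_out/(Q_in−Q_out)) = 21.63 × (420.6/850.731)^(2.73341) = 3.15387 g.

3.154 g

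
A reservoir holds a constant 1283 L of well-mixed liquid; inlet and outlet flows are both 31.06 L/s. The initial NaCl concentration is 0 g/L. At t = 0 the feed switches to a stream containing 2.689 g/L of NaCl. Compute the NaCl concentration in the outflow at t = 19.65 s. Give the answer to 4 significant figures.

Transient balance on the dissolved component: V dC/dt = Q(C_in − C).
Rewrite as dC/dt + C/τ = C_in/τ, τ = V/Q = 41.3071 s.
C approaches C_in exponentially: C(t) = C_in + (C₀ − C_in) e^(−t/τ).
C(19.65) = 2.689 + (0 − 2.689)·e^(−19.65/41.3071) = 2.689 + (-2.68900)·0.621447 = 1.01793 g/L.

1.018 g/L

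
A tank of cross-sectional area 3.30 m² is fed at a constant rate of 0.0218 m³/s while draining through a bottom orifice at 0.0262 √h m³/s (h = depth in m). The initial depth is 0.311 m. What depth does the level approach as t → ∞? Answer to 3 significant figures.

0.692 m

Accumulation of liquid (constant cross-section A): A dh/dt = Q_in − 0.0262 √h. At steady state dh/dt = 0:
Q_in = 0.0262 √h_ss ⇒ √h_ss = 0.0218/0.0262 = 0.83206.
h_ss = 0.83206² = 0.69233 m. (Since h₀ = 0.311 m < h_ss, the level will rise toward this value.)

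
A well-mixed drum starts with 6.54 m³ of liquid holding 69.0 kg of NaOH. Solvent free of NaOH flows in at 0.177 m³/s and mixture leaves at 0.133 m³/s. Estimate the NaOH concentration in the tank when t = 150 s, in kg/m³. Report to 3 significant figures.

0.637 kg/m³

Let m(t) be the amount of NaOH. Volume: V(t) = V₀ + (Q_in − Q_out) t = 6.54 + 0.044000 t; V(150) = 13.140 m³.
Solute balance: dm/dt = 0 − Q_out C = −Q_out m/V(t).
Separate: dm/m = −Q_out dt/V(t) ⇒ ln(m/m₀) = −(Q_out/(Q_in−Q_out)) ln(V/V₀).
m = m₀ (V₀/V)^(Q_out/(Q_in−Q_out)) = 69.0 × (6.54/13.140)^(3.0227) = 8.3735 kg.
C = m/V = 8.3735/13.140 = 0.63726 kg/m³.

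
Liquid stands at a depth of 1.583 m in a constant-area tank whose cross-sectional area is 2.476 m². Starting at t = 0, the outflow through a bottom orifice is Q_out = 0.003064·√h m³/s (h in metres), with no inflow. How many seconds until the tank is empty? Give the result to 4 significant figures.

2033 s

With no inflow, A dh/dt = −0.003064 √h.
∫ h^(−1/2) dh = −(0.003064/A) ∫ dt, giving 2√h = 2√h₀ − (0.003064/A) t.
Tank is empty when √h = 0: t_empty = 2A√h₀/0.003064.
t_empty = 2·2.476·√1.583/0.003064 = 4.95200·1.25817/0.003064 = 2033.44 s.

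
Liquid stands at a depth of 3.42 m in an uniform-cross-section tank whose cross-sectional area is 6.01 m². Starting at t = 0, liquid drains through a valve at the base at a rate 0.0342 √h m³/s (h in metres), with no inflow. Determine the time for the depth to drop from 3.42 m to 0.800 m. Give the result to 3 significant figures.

With no inflow, A dh/dt = −0.0342 √h.
∫ h^(−1/2) dh = −(0.0342/A) ∫ dt, giving 2√h = 2√h₀ − (0.0342/A) t.
t = 2A(√h₀ − √h)/0.0342 = 2·6.01·(√3.42 − √0.800)/0.0342
  = 12.020 × (1.8493 − 0.89443) / 0.0342 = 335.61 s.

336 s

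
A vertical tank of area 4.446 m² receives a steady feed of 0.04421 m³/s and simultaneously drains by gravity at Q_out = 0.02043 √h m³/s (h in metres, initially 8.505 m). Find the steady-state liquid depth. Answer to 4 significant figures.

4.683 m

Unsteady balance on liquid volume: A dh/dt = Q_in − 0.02043 √h. At steady state dh/dt = 0:
Q_in = 0.02043 √h_ss ⇒ √h_ss = 0.04421/0.02043 = 2.16397.
h_ss = 2.16397² = 4.68279 m. (Since h₀ = 8.505 m > h_ss, the level will fall toward this value.)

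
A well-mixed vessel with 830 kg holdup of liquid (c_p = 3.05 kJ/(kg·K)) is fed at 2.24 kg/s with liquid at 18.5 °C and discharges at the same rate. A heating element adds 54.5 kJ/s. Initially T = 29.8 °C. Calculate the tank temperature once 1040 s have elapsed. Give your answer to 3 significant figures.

First-law balance (no shaft work): M c_p dT/dt = ṁ c_p (T_in − T) + 54.5.
τ = M/ṁ = 370.54 s; T_ss = T_in + Q̇/(ṁ c_p) = 18.5 + 54.5/(2.24·3.05) = 26.477 °C.
T approaches T_ss exponentially: T(t) = T_ss + (T₀ − T_ss) e^(−t/τ).
T(1040) = 26.477 + (3.3228)·e^(−1040/370.54) = 26.477 + (3.3228)·0.060401 = 26.678 °C.

26.7 °C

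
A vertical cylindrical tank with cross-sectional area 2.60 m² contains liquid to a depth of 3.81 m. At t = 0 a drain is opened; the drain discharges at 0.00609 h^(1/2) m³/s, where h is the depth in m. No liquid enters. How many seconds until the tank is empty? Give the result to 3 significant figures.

1670 s

With no inflow, A dh/dt = −0.00609 √h.
∫ h^(−1/2) dh = −(0.00609/A) ∫ dt, giving 2√h = 2√h₀ − (0.00609/A) t.
Set h = 0: 2√h₀ = (0.00609/A) t_empty ⇒ t_empty = 2A√h₀/0.00609.
t_empty = 2·2.60·√3.81/0.00609 = 5.2000·1.9519/0.00609 = 1666.7 s.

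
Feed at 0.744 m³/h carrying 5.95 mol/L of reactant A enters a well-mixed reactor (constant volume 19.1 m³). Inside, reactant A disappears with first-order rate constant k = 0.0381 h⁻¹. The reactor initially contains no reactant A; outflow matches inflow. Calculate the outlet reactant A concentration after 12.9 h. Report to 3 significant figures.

1.89 mol/L

Species balance: V dC/dt = Q C_in − Q C − k V C.
This is linear with rate a = Q/V + k = 0.077053 h⁻¹.
C_ss = Q C_in/(Q + kV) = 3.0079 mol/L; C(t) = C_ss + (C₀ − C_ss) e^(−a t).
C(12.9) = 3.0079 + (-3.0079)·e^(−0.077053·12.9) = 3.0079 + (-3.0079)·0.37010 = 1.8947 mol/L.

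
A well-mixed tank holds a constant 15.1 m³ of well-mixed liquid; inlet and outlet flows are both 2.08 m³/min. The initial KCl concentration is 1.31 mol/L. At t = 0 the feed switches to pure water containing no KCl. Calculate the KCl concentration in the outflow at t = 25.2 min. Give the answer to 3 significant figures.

0.0407 mol/L

Transient balance on the dissolved component: V dC/dt = Q(C_in − C).
So dC/dt = (C_in − C)/τ with τ = V/Q = 15.1/2.08 = 7.2596 min.
C approaches C_in exponentially: C(t) = C_in + (C₀ − C_in) e^(−t/τ).
C(25.2) = 0 + (1.31 − 0)·e^(−25.2/7.2596) = 0 + (1.3100)·0.031078 = 0.040712 mol/L.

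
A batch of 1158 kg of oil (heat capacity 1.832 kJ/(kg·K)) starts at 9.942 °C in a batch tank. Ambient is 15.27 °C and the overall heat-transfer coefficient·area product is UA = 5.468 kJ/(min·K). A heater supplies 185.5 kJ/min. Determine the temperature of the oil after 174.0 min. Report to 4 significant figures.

Unsteady energy balance on the tank contents: M c_p dT/dt = −UA(T − T_amb) + Q̇.
dT/dt = (T_ss − T)/τ with T_ss = T_amb + Q̇/UA = 15.27 + 185.5/5.468 = 49.1947 °C, τ = M c_p/UA = 1158·1.832/5.468 = 387.977 min.
This is linear first-order; T(t) = T_ss + (T₀ − T_ss) e^(−t/τ).
T(174.0) = 49.1947 + (-39.2527)·0.638598 = 24.1280 °C.

24.13 °C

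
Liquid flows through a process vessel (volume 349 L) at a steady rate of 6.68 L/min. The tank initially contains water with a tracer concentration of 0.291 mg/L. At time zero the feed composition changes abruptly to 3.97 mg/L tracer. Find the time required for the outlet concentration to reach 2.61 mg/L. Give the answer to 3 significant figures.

Species balance: V dC/dt = Q(C_in − C) ⇒ τ = V/Q = 52.246 min.
C(t) = C_in + (C₀ − C_in) e^(−t/τ). Set C = 2.61 and solve for t:
e^(−t/τ) = (C − C_in)/(C₀ − C_in) = (2.61 − 3.97)/(0.291 − 3.97) = 0.36967
t = −τ ln(…) = 52.246 × 0.99516 = 51.992 min.

52.0 min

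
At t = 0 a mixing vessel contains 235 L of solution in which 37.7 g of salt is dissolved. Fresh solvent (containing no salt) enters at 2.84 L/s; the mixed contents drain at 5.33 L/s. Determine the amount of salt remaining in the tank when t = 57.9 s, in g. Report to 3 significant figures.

Total volume: dV/dt = Q_in − Q_out = -2.4900 L/s, so V(t) = 235 − 2.4900 t and V(57.9) = 90.829 L.
Solute balance: dm/dt = 0 − Q_out C = −Q_out m/V(t).
dm/m = −Q_out dt/(V₀ − 2.4900 t); integrating gives ln(m/m₀) = −(Q_out/(Q_in−Q_out)) ln(V/V₀).
m = m₀ (V₀/V)^(Q_out/(Q_in−Q_out)) = 37.7 × (235/90.829)^(-2.1406) = 4.9275 g.

4.93 g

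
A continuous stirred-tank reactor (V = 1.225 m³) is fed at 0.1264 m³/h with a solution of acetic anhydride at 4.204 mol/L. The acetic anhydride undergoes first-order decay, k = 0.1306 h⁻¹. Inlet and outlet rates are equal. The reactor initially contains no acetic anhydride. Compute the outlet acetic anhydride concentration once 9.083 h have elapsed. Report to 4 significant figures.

Species balance: V dC/dt = Q C_in − Q C − k V C.
This is linear with rate a = Q/V + k = 0.233784 h⁻¹.
C_ss = Q C_in/(Q + kV) = 1.85549 mol/L; C(t) = C_ss + (C₀ − C_ss) e^(−a t).
C(9.083) = 1.85549 + (-1.85549)·e^(−0.233784·9.083) = 1.85549 + (-1.85549)·0.119617 = 1.63354 mol/L.

1.634 mol/L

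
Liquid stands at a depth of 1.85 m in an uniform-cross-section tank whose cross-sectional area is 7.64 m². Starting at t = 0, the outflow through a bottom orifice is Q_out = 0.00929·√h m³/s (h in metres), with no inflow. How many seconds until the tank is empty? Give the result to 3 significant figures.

2240 s

A dh/dt = −Q_out = −0.00929 √h.
This is separable: 2 d(√h)/dt = −0.00929/A, so √h = √h₀ − (0.00929/(2A)) t.
Tank is empty when √h = 0: t_empty = 2A√h₀/0.00929.
t_empty = 2·7.64·√1.85/0.00929 = 15.280·1.3601/0.00929 = 2237.1 s.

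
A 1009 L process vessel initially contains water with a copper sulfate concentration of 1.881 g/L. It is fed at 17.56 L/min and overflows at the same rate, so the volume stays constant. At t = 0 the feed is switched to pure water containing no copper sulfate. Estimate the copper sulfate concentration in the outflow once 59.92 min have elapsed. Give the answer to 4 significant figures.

0.6630 g/L

Species balance on the tank: V dC/dt = Q(C_in − C).
Rewrite as dC/dt + C/τ = C_in/τ, τ = V/Q = 57.4601 min.
Solution: C(t) = C_in + (C₀ − C_in) e^(−t/τ).
C(59.92) = 0 + (1.881 − 0)·e^(−59.92/57.4601) = 0 + (1.88100)·0.352463 = 0.662983 g/L.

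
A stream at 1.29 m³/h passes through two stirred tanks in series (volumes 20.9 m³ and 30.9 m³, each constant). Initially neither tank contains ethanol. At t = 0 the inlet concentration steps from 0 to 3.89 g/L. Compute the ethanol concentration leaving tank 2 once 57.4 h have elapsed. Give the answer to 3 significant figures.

Each tank obeys Vᵢ dCᵢ/dt = Q(Cᵢ₋₁ − Cᵢ), so τᵢ = Vᵢ/Q.
τ₁ = 20.9/1.29 = 16.202 h; τ₂ = 30.9/1.29 = 23.953 h.
Tank 1: C₁ = C_in(1 − e^(−t/τ₁)). Tank 2 (τ₁ ≠ τ₂): C₂ = C_in[1 − (τ₁ e^(−t/τ₁) − τ₂ e^(−t/τ₂))/(τ₁ − τ₂)].
At t = 57.4: e^(−t/τ₁) = 0.028930, e^(−t/τ₂) = 0.091053.
C₂ = 3.89·[1 − (16.202·0.028930 − 23.953·0.091053)/(-7.7519)] = 3.89·0.77911 = 3.0307 g/L.

3.03 g/L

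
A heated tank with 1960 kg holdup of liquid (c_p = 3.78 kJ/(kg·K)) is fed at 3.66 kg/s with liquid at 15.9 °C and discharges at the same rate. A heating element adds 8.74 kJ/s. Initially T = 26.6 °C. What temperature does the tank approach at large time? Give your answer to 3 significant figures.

16.5 °C

Energy balance: M c_p dT/dt = ṁ c_p (T_in − T) + 8.74.
At steady state dT/dt = 0 ⇒ T_ss = T_in + Q̇/(ṁ c_p) = 15.9 + 8.74/(3.66·3.78) = 16.532 °C.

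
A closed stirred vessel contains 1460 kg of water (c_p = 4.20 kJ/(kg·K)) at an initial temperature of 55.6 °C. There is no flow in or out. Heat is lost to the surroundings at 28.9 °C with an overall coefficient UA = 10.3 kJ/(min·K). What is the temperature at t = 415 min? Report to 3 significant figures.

M c_p dT/dt = −UA(T − T_amb).
dT/dt = (T_ss − T)/τ with T_ss = T_amb = 28.900 °C, τ = M c_p/UA = 1460·4.20/10.3 = 595.34 min.
This is linear first-order; T(t) = T_ss + (T₀ − T_ss) e^(−t/τ).
T(415) = 28.900 + (26.700)·0.49804 = 42.198 °C.

42.2 °C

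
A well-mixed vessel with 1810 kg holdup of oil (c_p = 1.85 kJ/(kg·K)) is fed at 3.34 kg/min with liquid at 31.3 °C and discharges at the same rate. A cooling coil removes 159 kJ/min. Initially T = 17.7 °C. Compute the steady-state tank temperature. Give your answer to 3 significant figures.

5.57 °C

Energy balance: M c_p dT/dt = ṁ c_p (T_in − T) − 159.
At steady state dT/dt = 0 ⇒ T_ss = T_in − Q̇/(ṁ c_p) = 31.3 − 159/(3.34·1.85) = 5.5677 °C.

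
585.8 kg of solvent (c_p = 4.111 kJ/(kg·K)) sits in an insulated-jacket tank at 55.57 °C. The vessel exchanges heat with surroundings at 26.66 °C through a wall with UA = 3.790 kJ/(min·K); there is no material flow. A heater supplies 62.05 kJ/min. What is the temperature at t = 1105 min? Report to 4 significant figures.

Lumped-capacitance energy balance: M c_p dT/dt = UA(T_amb − T) + Q̇.
dT/dt = (T_ss − T)/τ with T_ss = T_amb + Q̇/UA = 26.66 + 62.05/3.790 = 43.0320 °C, τ = M c_p/UA = 585.8·4.111/3.790 = 635.415 min.
This is linear first-order; T(t) = T_ss + (T₀ − T_ss) e^(−t/τ).
T(1105) = 43.0320 + (12.5380)·0.175692 = 45.2349 °C.

45.23 °C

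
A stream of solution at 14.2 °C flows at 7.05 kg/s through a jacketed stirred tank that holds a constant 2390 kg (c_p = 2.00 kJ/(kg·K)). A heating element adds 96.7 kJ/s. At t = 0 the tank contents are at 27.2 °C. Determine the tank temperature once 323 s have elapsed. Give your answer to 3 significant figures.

M c_p dT/dt = ṁ c_p (T_in − T) + Q̇.
Rearrange: dT/dt = (T_ss − T)/τ with τ = M/ṁ = 339.01 s and T_ss = T_in + Q̇/(ṁ c_p) = 21.058 °C.
Solution: T(t) = T_ss + (T₀ − T_ss) e^(−t/τ).
T(323) = 21.058 + (6.1418)·e^(−323/339.01) = 21.058 + (6.1418)·0.38567 = 23.427 °C.

23.4 °C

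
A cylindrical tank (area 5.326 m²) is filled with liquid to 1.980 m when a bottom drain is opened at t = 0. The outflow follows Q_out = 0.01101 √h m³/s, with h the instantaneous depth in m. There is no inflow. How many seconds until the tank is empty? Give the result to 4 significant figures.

1361 s

A dh/dt = −Q_out = −0.01101 √h.
Separate and integrate: 2(√h − √h₀) = −(0.01101/A) t.
Set h = 0: 2√h₀ = (0.01101/A) t_empty ⇒ t_empty = 2A√h₀/0.01101.
t_empty = 2·5.326·√1.980/0.01101 = 10.6520·1.40712/0.01101 = 1361.37 s.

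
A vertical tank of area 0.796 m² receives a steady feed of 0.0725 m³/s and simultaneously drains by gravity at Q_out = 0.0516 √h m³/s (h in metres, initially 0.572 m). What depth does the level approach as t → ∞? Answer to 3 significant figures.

Unsteady balance on liquid volume: A dh/dt = Q_in − 0.0516 √h. At steady state dh/dt = 0:
Q_in = 0.0516 √h_ss ⇒ √h_ss = 0.0725/0.0516 = 1.4050.
h_ss = 1.4050² = 1.9741 m. (Since h₀ = 0.572 m < h_ss, the level will rise toward this value.)

1.97 m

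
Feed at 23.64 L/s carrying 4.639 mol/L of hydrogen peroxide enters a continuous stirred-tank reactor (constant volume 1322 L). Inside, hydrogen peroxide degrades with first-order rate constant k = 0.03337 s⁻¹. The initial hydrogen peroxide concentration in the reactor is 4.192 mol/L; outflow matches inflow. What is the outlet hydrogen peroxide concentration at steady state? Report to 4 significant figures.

Accumulation = in − out − consumed: V dC/dt = Q C_in − Q C − k V C.
At steady state: 0 = Q C_in − (Q + kV) C_ss, so C_ss = Q C_in/(Q + kV).
C_ss = 23.64·4.639/(23.64 + 0.03337·1322) = 109.666/67.7551 = 1.61856 mol/L.

1.619 mol/L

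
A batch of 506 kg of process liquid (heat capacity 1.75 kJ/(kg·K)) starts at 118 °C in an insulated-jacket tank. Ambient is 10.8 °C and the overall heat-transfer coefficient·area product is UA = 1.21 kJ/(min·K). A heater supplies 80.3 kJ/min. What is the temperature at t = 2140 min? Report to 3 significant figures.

M c_p dT/dt = −UA(T − T_amb) + Q̇.
dT/dt = (T_ss − T)/τ with T_ss = T_amb + Q̇/UA = 10.8 + 80.3/1.21 = 77.164 °C, τ = M c_p/UA = 506·1.75/1.21 = 731.82 min.
Integrating: T(t) = T_ss + (T₀ − T_ss) e^(−t/τ).
T(2140) = 77.164 + (40.836)·0.053706 = 79.357 °C.

79.4 °C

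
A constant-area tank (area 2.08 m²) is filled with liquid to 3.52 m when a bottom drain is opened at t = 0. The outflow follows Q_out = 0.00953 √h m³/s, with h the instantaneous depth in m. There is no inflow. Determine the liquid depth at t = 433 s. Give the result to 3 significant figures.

0.782 m

Mass balance (ρ constant): A dh/dt = −0.00953 √h.
This is separable: 2 d(√h)/dt = −0.00953/A, so √h = √h₀ − (0.00953/(2A)) t.
√h = √3.52 − 0.00953·433/(2·2.08) = 1.8762 − 0.99194 = 0.88422.
h = 0.88422² = 0.78185 m.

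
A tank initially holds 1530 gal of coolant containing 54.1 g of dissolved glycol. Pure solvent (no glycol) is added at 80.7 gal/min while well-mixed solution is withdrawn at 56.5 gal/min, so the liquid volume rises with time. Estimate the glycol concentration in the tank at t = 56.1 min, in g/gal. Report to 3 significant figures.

0.00425 g/gal

Let m(t) be the amount of glycol. Volume: V(t) = V₀ + (Q_in − Q_out) t = 1530 + 24.200 t; V(56.1) = 2887.6 gal.
Solute balance: dm/dt = 0 − Q_out C = −Q_out m/V(t).
dm/m = −Q_out dt/(V₀ + 24.200 t); integrating gives ln(m/m₀) = −(Q_out/(Q_in−Q_out)) ln(V/V₀).
m = m₀ (V₀/V)^(Q_out/(Q_in−Q_out)) = 54.1 × (1530/2887.6)^(2.3347) = 12.279 g.
C = m/V = 12.279/2887.6 = 0.0042524 g/gal.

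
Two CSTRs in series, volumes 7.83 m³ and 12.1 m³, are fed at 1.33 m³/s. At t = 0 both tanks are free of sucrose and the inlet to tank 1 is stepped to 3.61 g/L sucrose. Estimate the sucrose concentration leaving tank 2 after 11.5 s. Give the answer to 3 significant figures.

Each tank obeys Vᵢ dCᵢ/dt = Q(Cᵢ₋₁ − Cᵢ), so τᵢ = Vᵢ/Q.
τ₁ = 7.83/1.33 = 5.8872 s; τ₂ = 12.1/1.33 = 9.0977 s.
Solving the cascade with C₁(0)=C₂(0)=0 gives C₂(t) = C_in[1 − (τ₁ e^(−t/τ₁) − τ₂ e^(−t/τ₂))/(τ₁ − τ₂)].
At t = 11.5: e^(−t/τ₁) = 0.14179, e^(−t/τ₂) = 0.28251.
C₂ = 3.61·[1 − (5.8872·0.14179 − 9.0977·0.28251)/(-3.2105)] = 3.61·0.45946 = 1.6587 g/L.

1.66 g/L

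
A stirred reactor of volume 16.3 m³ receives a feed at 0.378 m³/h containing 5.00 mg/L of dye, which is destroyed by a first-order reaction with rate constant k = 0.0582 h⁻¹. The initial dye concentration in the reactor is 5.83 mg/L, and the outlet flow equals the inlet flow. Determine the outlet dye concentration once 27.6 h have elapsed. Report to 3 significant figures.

1.89 mg/L

V dC/dt = Q(C_in − C) − k V C.
This is linear with rate a = Q/V + k = 0.081390 h⁻¹.
C_ss = Q C_in/(Q + kV) = 1.4246 mg/L; C(t) = C_ss + (C₀ − C_ss) e^(−a t).
C(27.6) = 1.4246 + (4.4054)·e^(−0.081390·27.6) = 1.4246 + (4.4054)·0.10578 = 1.8906 mg/L.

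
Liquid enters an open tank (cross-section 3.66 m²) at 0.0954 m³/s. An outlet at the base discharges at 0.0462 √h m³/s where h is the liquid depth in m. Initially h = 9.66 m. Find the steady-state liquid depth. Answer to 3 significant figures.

4.26 m

Unsteady balance on liquid volume: A dh/dt = Q_in − 0.0462 √h. At steady state dh/dt = 0:
Q_in = 0.0462 √h_ss ⇒ √h_ss = 0.0954/0.0462 = 2.0649.
h_ss = 2.0649² = 4.2640 m. (Since h₀ = 9.66 m > h_ss, the level will fall toward this value.)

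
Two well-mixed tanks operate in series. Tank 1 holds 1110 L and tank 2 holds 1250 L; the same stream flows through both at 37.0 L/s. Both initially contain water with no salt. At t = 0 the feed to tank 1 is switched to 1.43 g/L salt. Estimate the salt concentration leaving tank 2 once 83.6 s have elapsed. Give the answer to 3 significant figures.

Each tank obeys Vᵢ dCᵢ/dt = Q(Cᵢ₋₁ − Cᵢ), so τᵢ = Vᵢ/Q.
τ₁ = 1110/37.0 = 30.000 s; τ₂ = 1250/37.0 = 33.784 s.
Solving the cascade with C₁(0)=C₂(0)=0 gives C₂(t) = C_in[1 − (τ₁ e^(−t/τ₁) − τ₂ e^(−t/τ₂))/(τ₁ − τ₂)].
At t = 83.6: e^(−t/τ₁) = 0.061626, e^(−t/τ₂) = 0.084200.
C₂ = 1.43·[1 − (30.000·0.061626 − 33.784·0.084200)/(-3.7838)] = 1.43·0.73682 = 1.0537 g/L.

1.05 g/L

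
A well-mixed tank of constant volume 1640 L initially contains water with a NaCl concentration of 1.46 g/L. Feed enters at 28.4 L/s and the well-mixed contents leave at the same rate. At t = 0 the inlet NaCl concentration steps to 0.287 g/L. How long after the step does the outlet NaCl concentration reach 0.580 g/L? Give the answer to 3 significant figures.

Species balance: V dC/dt = Q(C_in − C) ⇒ τ = V/Q = 57.746 s.
C(t) = C_in + (C₀ − C_in) e^(−t/τ). Set C = 0.580 and solve for t:
e^(−t/τ) = (C − C_in)/(C₀ − C_in) = (0.580 − 0.287)/(1.46 − 0.287) = 0.24979
t = −τ ln(…) = 57.746 × 1.3871 = 80.103 s.

80.1 s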